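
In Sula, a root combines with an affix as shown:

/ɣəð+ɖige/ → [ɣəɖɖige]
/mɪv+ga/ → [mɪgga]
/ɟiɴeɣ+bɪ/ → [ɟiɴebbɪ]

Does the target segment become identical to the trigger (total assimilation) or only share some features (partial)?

The segment that alternates is /ð/, which surfaces as [ɖ] when adjacent to /ɖ/.
The output [ɖ] is identical to the trigger /ɖ/ — every feature (place, manner, voicing) has been copied — so this is total assimilation.
The remaining alternations confirm this: /v/ → [g] before /g/; /ɣ/ → [b] before /b/ — in each case the output is a copy of the following consonant.

total assimilation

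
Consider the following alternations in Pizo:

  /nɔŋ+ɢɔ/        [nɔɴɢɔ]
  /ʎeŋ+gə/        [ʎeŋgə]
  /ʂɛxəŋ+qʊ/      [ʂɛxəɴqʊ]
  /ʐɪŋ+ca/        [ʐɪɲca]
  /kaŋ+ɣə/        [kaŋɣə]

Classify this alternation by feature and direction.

Underlying /ŋ/ is realised as [ɴ] next to /ɢ/; /ɢ/ itself does not change.
/ŋ/ is velar while /ɢ/ is uvular; the output [ɴ] is uvular, matching the trigger — so the feature that spreads is place.
Manner and voice are unchanged, so the assimilation is partial, not total.
The same holds elsewhere in the data: /ŋ/ → [ɴ] before /q/ (velar → uvular, matching uvular); /ŋ/ → [ɲ] before /c/ (velar → palatal, matching palatal) — only place changes, and always toward the following segment.
No alternation appears in [ʎeŋgə], [kaŋɣə]: there the adjacent consonants already agree in place (/ŋ/ and /g/ are both velar; /ŋ/ and /ɣ/ are both velar), so these forms are consistent with the same rule.
The trigger is the following segment, so the direction is regressive (anticipatory).

regressive place assimilation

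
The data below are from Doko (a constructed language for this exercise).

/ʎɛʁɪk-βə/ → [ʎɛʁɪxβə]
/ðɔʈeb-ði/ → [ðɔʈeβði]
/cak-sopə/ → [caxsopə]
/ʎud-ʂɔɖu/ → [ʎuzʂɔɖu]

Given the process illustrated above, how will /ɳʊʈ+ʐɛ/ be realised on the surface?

The data show regressive manner assimilation: /k/ → [x] before /β/; /b/ → [β] before /ð/; /k/ → [x] before /s/; /d/ → [z] before /ʂ/. In each pair only manner changes, matching the following consonant, while place and voice stay constant.
The rule targets /ʈ/ (voiceless retroflex stop), which sits before the trigger /ʐ/ (fricative).
A voiceless retroflex fricative is [ʂ], so the surface segment is [ʂ].

[ɳʊʂʐɛ]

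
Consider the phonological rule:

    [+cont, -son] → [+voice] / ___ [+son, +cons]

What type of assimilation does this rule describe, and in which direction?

The target ([+cont, -son], fricatives) acquires [+voice] next to a sonorant consonant ([+son, +cons]) — it takes on the voicing of its neighbour, so the feature that spreads is voicing.
Since the environment is written after the underscore, the trigger follows the target; the direction is regressive.

regressive voicing assimilation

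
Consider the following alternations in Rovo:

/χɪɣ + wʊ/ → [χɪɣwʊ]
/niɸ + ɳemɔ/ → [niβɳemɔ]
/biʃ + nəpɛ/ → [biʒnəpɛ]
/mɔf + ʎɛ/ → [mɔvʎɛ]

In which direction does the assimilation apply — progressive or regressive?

The segment that alternates is /ɸ/, which surfaces as [β] when adjacent to /ɳ/.
The change voiceless → voiced matches the voicing of the following /ɳ/, identifying this as voicing assimilation.
The same holds elsewhere in the data: /ʃ/ → [ʒ] before /n/ (voiceless → voiced, matching voiced); /f/ → [v] before /ʎ/ (voiceless → voiced, matching voiced) — only voicing changes, and always toward the following segment.
No alternation appears in [χɪɣwʊ]: there the adjacent consonants already agree in voicing (/ɣ/ and /w/ are both voiced), so this form is consistent with the same rule.
The trigger is the following segment, so the direction is regressive (anticipatory).

regressive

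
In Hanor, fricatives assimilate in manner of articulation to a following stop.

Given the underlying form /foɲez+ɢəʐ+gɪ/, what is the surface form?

[foɲedɢəɖgɪ]

The rule targets /z/ (voiced alveolar fricative), which sits before the trigger /ɢ/ (stop).
The voiced alveolar stop is [d], so /z/ → [d].
The same rule applies at the second boundary: /ʐ/ → [ɖ] next to /g/.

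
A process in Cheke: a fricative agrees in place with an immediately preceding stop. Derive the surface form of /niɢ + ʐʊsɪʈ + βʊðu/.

The rule targets /ʐ/ (voiced retroflex fricative), which sits after the trigger /ɢ/ (uvular).
The voiced uvular fricative is [ʁ], so /ʐ/ → [ʁ].
The same rule applies at the second boundary: /β/ → [ʐ] next to /ʈ/.

[niɢʁʊsɪʈʐʊðu]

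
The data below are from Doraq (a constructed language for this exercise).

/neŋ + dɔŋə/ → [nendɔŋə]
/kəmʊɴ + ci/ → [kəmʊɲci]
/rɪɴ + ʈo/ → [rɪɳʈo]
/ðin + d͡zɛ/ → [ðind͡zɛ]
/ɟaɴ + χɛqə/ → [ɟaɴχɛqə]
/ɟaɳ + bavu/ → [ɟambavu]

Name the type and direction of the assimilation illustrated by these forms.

regressive place assimilation

Underlying /ŋ/ is realised as [n] next to /d/; /d/ itself does not change.
The change velar → alveolar matches the place of the following /d/, identifying this as place assimilation.
Manner and voice are unchanged, so the assimilation is partial, not total.
The same holds elsewhere in the data: /ɴ/ → [ɲ] before /c/ (uvular → palatal, matching palatal); /ɴ/ → [ɳ] before /ʈ/ (uvular → retroflex, matching retroflex); /ɳ/ → [m] before /b/ (retroflex → bilabial, matching bilabial) — only place changes, and always toward the following segment.
No alternation appears in [ðind͡zɛ], [ɟaɴχɛqə]: there the adjacent consonants already agree in place (/n/ and /d͡z/ are both alveolar; /ɴ/ and /χ/ are both uvular), so these forms are consistent with the same rule.
The trigger is the following segment, so the direction is regressive (anticipatory).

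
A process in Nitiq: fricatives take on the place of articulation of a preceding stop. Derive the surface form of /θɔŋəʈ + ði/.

[θɔŋəʈʐi]

The rule targets /ð/ (voiced dental fricative), which sits after the trigger /ʈ/ (retroflex).
The voiced retroflex fricative is [ʐ], so /ð/ → [ʐ].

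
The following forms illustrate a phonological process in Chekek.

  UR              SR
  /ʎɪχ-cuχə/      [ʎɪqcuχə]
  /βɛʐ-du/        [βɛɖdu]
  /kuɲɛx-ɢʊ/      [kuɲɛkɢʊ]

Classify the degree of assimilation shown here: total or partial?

partial assimilation

The segment that alternates is /χ/, which surfaces as [q] when adjacent to /c/.
The change fricative → stop matches the manner of the following /c/, identifying this as manner assimilation.
Place and voice are unchanged, so the assimilation is partial, not total.
Checking the remaining alternations: /ʐ/ → [ɖ] before /d/ (fricative → stop, matching a stop); /x/ → [k] before /ɢ/ (fricative → stop, matching a stop) — only manner changes, and always toward the following segment.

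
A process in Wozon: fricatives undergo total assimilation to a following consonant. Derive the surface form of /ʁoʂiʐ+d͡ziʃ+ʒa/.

/ʐ/ is the segment targeted by the rule; it sits immediately before /d͡z/, so it assimilates completely and surfaces as [d͡z].
The same rule applies at the second boundary: /ʃ/ → [ʒ] next to /ʒ/.

[ʁoʂid͡zd͡ziʒʒa]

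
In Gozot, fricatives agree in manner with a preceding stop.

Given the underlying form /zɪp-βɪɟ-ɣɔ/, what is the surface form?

The rule targets /β/ (voiced bilabial fricative), which sits after the trigger /p/ (stop).
A voiced bilabial stop is [b], so the surface segment is [b].
The same rule applies at the second boundary: /ɣ/ → [g] next to /ɟ/.

[zɪpbɪɟgɔ]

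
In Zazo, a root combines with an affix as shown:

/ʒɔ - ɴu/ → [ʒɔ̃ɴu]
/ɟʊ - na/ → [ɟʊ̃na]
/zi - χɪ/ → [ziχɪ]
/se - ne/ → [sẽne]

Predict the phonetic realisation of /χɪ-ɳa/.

The data show regressive nasality assimilation (vowel nasalisation): /ɔ/ → [ɔ̃] before /ɴ/; /ʊ/ → [ʊ̃] before /n/; /e/ → [ẽ] before /n/ — a vowel is nasalised by an immediately following nasal consonant.
No change occurs in [ziχɪ] because the vowel at the boundary is adjacent to an oral consonant, not a nasal (/i/ next to /χ/).
/ɪ/ sits next to the nasal /ɳ/ and is therefore nasalised to [ɪ̃].

[χɪ̃ɳa]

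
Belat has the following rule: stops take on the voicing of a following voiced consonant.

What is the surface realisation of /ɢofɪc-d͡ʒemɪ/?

The rule targets /c/ (voiceless palatal stop), which sits before the trigger /d͡ʒ/ (voiced).
A voiced palatal stop is [ɟ], so the surface segment is [ɟ].

[ɢofɪɟd͡ʒemɪ]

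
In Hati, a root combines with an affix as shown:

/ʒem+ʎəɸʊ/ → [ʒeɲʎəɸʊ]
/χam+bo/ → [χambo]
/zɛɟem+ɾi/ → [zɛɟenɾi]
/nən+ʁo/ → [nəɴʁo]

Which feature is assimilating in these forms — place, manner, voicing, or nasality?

place

Comparing underlying and surface forms, /m/ → [ɲ] is the alternation; the neighbouring /ʎ/ is constant.
The change bilabial → palatal matches the place of the following /ʎ/, identifying this as place assimilation.
The same holds elsewhere in the data: /m/ → [n] before /ɾ/ (bilabial → alveolar, matching alveolar); /n/ → [ɴ] before /ʁ/ (alveolar → uvular, matching uvular) — only place changes, and always toward the following segment.
No alternation appears in [χambo]: there the adjacent consonants already agree in place (/m/ and /b/ are both bilabial), so this form is consistent with the same rule.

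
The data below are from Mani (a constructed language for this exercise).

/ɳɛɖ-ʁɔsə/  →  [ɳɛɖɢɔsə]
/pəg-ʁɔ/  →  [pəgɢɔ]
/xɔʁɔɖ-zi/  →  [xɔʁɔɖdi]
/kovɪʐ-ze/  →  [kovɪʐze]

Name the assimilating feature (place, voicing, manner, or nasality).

manner

Underlying /ʁ/ is realised as [ɢ] next to /ɖ/; /ɖ/ itself does not change.
/ʁ/ is a fricative while /ɖ/ is a stop; the output [ɢ] is a stop, matching the trigger — so the feature that spreads is manner.
The other alternating forms pattern the same way: /ʁ/ → [ɢ] after /g/ (fricative → stop, matching a stop); /z/ → [d] after /ɖ/ (fricative → stop, matching a stop) — only manner changes, and always toward the preceding segment.
Nothing changes in [kovɪʐze]: there the adjacent consonants already agree in manner (/z/ and /ʐ/ are both fricatives), so this form is consistent with the same rule.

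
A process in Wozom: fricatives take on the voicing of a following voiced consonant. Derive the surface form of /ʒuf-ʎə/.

[ʒuvʎə]

The rule targets /f/ (voiceless labiodental fricative), which sits before the trigger /ʎ/ (voiced).
Changing only its voicing to voiced gives [v] — the voiced labiodental fricative.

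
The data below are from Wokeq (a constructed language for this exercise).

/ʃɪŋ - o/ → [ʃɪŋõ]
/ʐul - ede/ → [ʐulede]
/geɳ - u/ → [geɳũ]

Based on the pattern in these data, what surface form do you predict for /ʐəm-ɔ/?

[ʐəmɔ̃]

The data show progressive nasality assimilation (vowel nasalisation): /o/ → [õ] after /ŋ/; /u/ → [ũ] after /ɳ/ — a vowel is nasalised by an immediately preceding nasal consonant.
No change occurs in [ʐulede] because the vowel at the boundary is adjacent to an oral consonant, not a nasal (/e/ next to /l/).
/ɔ/ sits next to the nasal /m/ and is therefore nasalised to [ɔ̃].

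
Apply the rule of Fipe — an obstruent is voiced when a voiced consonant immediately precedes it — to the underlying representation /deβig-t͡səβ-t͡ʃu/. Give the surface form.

[deβigd͡zəβd͡ʒu]

The rule targets /t͡s/ (voiceless alveolar affricate), which sits after the trigger /g/ (voiced).
A voiced alveolar affricate is [d͡z], so the surface segment is [d͡z].
The same rule applies at the second boundary: /t͡ʃ/ → [d͡ʒ] next to /β/.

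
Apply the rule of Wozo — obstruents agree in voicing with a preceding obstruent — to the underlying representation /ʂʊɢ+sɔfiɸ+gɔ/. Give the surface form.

The rule targets /s/ (voiceless alveolar fricative), which sits after the trigger /ɢ/ (voiced).
The voiced alveolar fricative is [z], so /s/ → [z].
The same rule applies at the second boundary: /g/ → [k] next to /ɸ/.

[ʂʊɢzɔfiɸkɔ]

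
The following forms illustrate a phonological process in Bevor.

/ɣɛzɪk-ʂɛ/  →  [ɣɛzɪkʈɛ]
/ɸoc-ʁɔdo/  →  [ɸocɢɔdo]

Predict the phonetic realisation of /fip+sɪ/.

The data show progressive manner assimilation: /ʂ/ → [ʈ] after /k/; /ʁ/ → [ɢ] after /c/. In each pair only manner changes, matching the preceding consonant, while place and voice stay constant.
The rule targets /s/ (voiceless alveolar fricative), which sits after the trigger /p/ (stop).
A voiceless alveolar stop is [t], so the surface segment is [t].

[fiptɪ]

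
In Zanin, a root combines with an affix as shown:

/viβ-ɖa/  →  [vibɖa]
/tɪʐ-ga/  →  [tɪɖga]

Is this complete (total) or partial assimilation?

partial assimilation

The segment that alternates is /β/, which surfaces as [b] when adjacent to /ɖ/.
The change fricative → stop matches the manner of the following /ɖ/, identifying this as manner assimilation.
Place and voice are unchanged, so the assimilation is partial, not total.
The same holds elsewhere in the data: /ʐ/ → [ɖ] before /g/ (fricative → stop, matching a stop) — only manner changes, and always toward the following segment.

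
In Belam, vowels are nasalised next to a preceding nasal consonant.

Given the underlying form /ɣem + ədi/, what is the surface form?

[ɣemə̃di]

/ə/ sits next to the nasal /m/ and is therefore nasalised to [ə̃].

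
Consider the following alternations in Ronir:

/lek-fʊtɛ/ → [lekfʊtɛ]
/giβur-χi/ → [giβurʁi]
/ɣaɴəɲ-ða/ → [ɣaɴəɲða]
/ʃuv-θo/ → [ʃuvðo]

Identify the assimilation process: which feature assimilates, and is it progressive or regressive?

Underlying /χ/ is realised as [ʁ] next to /r/; /r/ itself does not change.
/χ/ is voiceless while /r/ is voiced; the output [ʁ] is voiced, matching the trigger — so the feature that spreads is voicing.
Place and manner are unchanged, so the assimilation is partial, not total.
The other alternating form patterns the same way: /θ/ → [ð] after /v/ (voiceless → voiced, matching voiced) — only voicing changes, and always toward the preceding segment.
Nothing changes in [lekfʊtɛ], [ɣaɴəɲða]: there the adjacent consonants already agree in voicing (/f/ and /k/ are both voiceless; /ð/ and /ɲ/ are both voiced), so these forms are consistent with the same rule.
The trigger is the preceding segment, so the direction is progressive (perseverative).

progressive voicing assimilation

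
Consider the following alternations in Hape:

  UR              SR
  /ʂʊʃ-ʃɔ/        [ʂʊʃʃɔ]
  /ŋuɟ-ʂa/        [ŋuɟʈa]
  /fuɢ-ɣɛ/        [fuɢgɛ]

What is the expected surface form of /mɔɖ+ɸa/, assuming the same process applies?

The data show progressive manner assimilation: /ʂ/ → [ʈ] after /ɟ/; /ɣ/ → [g] after /ɢ/. In each pair only manner changes, matching the preceding consonant, while place and voice stay constant.
No alternation appears in [ʂʊʃʃɔ]: there the adjacent consonants already agree in manner (/ʃ/ and /ʃ/ are both fricatives), so this form is consistent with the same rule.
The rule targets /ɸ/ (voiceless bilabial fricative), which sits after the trigger /ɖ/ (stop).
Changing only its manner to stop gives [p] — the voiceless bilabial stop.

[mɔɖpa]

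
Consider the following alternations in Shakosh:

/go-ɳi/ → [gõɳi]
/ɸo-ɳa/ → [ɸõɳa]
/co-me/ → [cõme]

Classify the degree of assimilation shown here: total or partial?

partial assimilation

The vowel /o/ surfaces as nasalised [õ] next to the following nasal /ɳ/ — it has acquired the [+nasal] feature of its neighbour.
Likewise in the remaining data: /o/ → [õ] before /m/ — each time a vowel is nasalised next to a following nasal.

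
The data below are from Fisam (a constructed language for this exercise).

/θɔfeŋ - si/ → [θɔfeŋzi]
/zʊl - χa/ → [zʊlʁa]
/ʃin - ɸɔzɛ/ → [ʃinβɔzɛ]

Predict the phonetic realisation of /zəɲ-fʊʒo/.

The data show progressive voicing assimilation: /s/ → [z] after /ŋ/; /χ/ → [ʁ] after /l/; /ɸ/ → [β] after /n/. In each pair only voicing changes, matching the preceding consonant, while place and manner stay constant.
The rule targets /f/ (voiceless labiodental fricative), which sits after the trigger /ɲ/ (voiced).
A voiced labiodental fricative is [v], so the surface segment is [v].

[zəɲvʊʒo]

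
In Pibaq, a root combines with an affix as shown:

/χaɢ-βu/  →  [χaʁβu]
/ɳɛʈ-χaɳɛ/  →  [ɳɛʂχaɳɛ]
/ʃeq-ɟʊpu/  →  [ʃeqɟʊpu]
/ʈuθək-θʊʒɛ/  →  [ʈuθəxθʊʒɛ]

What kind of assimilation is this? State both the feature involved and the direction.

Underlying /ɢ/ is realised as [ʁ] next to /β/; /β/ itself does not change.
/ɢ/ is a stop while /β/ is a fricative; the output [ʁ] is a fricative, matching the trigger — so the feature that spreads is manner.
Place and voice are unchanged, so the assimilation is partial, not total.
The same holds elsewhere in the data: /ʈ/ → [ʂ] before /χ/ (stop → fricative, matching a fricative); /k/ → [x] before /θ/ (stop → fricative, matching a fricative) — only manner changes, and always toward the following segment.
Nothing changes in [ʃeqɟʊpu]: there the adjacent consonants already agree in manner (/q/ and /ɟ/ are both stops), so this form is consistent with the same rule.
The trigger is the following segment, so the direction is regressive (anticipatory).

regressive manner assimilation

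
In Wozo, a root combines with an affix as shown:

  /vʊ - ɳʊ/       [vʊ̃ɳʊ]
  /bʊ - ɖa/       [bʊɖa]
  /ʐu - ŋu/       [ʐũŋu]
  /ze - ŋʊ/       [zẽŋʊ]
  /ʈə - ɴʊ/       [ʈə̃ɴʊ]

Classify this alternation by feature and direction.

The vowel /ʊ/ surfaces as nasalised [ʊ̃] next to the following nasal /ɳ/ — it has acquired the [+nasal] feature of its neighbour.
Likewise in the remaining data: /u/ → [ũ] before /ŋ/; /e/ → [ẽ] before /ŋ/; /ə/ → [ə̃] before /ɴ/ — each time a vowel is nasalised next to a following nasal.
No change occurs in [bʊɖa] because the vowel at the boundary is adjacent to an oral consonant, not a nasal (/ʊ/ next to /ɖ/).
Because the conditioning nasal is to the right of the vowel that changes, the process is regressive (anticipatory).

regressive nasality assimilation (vowel nasalisation)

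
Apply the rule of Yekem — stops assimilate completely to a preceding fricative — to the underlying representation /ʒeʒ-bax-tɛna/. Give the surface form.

[ʒeʒʒaxxɛna]

/b/ is the segment targeted by the rule; it sits immediately after /ʒ/, so it assimilates completely and surfaces as [ʒ].
The same rule applies at the second boundary: /t/ → [x] next to /x/.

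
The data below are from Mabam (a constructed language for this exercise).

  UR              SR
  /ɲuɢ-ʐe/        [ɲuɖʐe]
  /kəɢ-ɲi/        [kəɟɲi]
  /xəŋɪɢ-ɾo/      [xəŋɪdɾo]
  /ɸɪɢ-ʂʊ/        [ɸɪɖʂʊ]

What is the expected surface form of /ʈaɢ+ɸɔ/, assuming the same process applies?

[ʈabɸɔ]

The data show regressive place assimilation: /ɢ/ → [ɖ] before /ʐ/; /ɢ/ → [ɟ] before /ɲ/; /ɢ/ → [d] before /ɾ/; /ɢ/ → [ɖ] before /ʂ/. In each pair only place changes, matching the following consonant, while manner and voice stay constant.
/ɢ/ is a voiced uvular stop. The following trigger /ɸ/ is bilabial, so /ɢ/ must become bilabial as well.
The voiced bilabial stop is [b], so /ɢ/ → [b].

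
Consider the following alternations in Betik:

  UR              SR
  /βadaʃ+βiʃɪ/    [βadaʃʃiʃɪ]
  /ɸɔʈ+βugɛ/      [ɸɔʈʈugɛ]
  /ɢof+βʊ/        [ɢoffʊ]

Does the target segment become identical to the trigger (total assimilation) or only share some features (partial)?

Underlying /β/ is realised as [ʃ] next to /ʃ/; /ʃ/ itself does not change.
The output [ʃ] is identical to the trigger /ʃ/ — every feature (place, manner, voicing) has been copied — so this is total assimilation.
The remaining alternations confirm this: /β/ → [ʈ] after /ʈ/; /β/ → [f] after /f/ — in each case the output is a copy of the preceding consonant.

total assimilation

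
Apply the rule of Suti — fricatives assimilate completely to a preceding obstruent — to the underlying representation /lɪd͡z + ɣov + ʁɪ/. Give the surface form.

/ɣ/ is the segment targeted by the rule; it sits immediately after /d͡z/, so it assimilates completely and surfaces as [d͡z].
The same rule applies at the second boundary: /ʁ/ → [v] next to /v/.

[lɪd͡zd͡zovvɪ]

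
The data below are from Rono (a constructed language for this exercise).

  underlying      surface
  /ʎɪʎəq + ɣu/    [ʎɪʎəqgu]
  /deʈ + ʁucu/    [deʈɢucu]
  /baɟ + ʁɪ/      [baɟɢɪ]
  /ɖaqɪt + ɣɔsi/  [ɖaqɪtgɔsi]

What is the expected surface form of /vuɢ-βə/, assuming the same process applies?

[vuɢbə]

The data show progressive manner assimilation: /ɣ/ → [g] after /q/; /ʁ/ → [ɢ] after /ʈ/; /ʁ/ → [ɢ] after /ɟ/; /ɣ/ → [g] after /t/. In each pair only manner changes, matching the preceding consonant, while place and voice stay constant.
The rule targets /β/ (voiced bilabial fricative), which sits after the trigger /ɢ/ (stop).
Changing only its manner to stop gives [b] — the voiced bilabial stop.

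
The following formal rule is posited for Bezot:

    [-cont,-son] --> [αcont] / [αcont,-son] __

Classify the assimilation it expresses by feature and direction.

progressive manner assimilation

The shared variable α links the value of [cont] on the target to that of the neighbouring obstruent. [cont] distinguishes stops from fricatives — a manner-of-articulation feature — so this is manner assimilation.
Since the environment is written before the underscore, the trigger precedes the target; the direction is progressive.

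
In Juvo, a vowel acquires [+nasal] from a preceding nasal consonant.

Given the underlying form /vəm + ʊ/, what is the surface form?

[vəmʊ̃]

/ʊ/ sits next to the nasal /m/ and is therefore nasalised to [ʊ̃].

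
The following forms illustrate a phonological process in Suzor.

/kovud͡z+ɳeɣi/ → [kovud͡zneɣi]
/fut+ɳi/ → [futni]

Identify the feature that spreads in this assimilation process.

place

Comparing underlying and surface forms, /ɳ/ → [n] is the alternation; the neighbouring /d͡z/ is constant.
The change retroflex → alveolar matches the place of the preceding /d͡z/, identifying this as place assimilation.
Checking the remaining alternation: /ɳ/ → [n] after /t/ (retroflex → alveolar, matching alveolar) — only place changes, and always toward the preceding segment.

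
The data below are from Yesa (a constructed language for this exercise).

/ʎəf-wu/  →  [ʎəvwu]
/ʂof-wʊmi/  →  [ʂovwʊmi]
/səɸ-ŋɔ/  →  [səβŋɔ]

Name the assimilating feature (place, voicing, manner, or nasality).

voicing

The segment that alternates is /f/, which surfaces as [v] when adjacent to /w/.
The change voiceless → voiced matches the voicing of the following /w/, identifying this as voicing assimilation.
Checking the remaining alternation: /ɸ/ → [β] before /ŋ/ (voiceless → voiced, matching voiced) — only voicing changes, and always toward the following segment.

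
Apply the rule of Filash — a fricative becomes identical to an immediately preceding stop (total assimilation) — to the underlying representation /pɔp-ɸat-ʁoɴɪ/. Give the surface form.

/ɸ/ is the segment targeted by the rule; it sits immediately after /p/, so it assimilates completely and surfaces as [p].
The same rule applies at the second boundary: /ʁ/ → [t] next to /t/.

[pɔppattoɴɪ]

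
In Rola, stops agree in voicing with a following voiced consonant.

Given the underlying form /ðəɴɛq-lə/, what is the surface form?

[ðəɴɛɢlə]

The rule targets /q/ (voiceless uvular stop), which sits before the trigger /l/ (voiced).
A voiced uvular stop is [ɢ], so the surface segment is [ɢ].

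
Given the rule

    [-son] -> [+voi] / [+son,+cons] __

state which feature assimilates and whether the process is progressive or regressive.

progressive voicing assimilation

The structural change is [+voi], and the conditioning segment [+son,+cons] (a sonorant consonant) is itself voiced, so the target comes to share the voicing of its neighbour — voicing assimilation.
The conditioning segment sits to the left of the focus bar, meaning the trigger precedes the segment that changes — progressive assimilation.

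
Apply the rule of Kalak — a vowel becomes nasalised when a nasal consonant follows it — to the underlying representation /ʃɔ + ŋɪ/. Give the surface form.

[ʃɔ̃ŋɪ]

The vowel /ɔ/ is adjacent to the following nasal /ŋ/, so it acquires [+nasal] and surfaces as [ɔ̃].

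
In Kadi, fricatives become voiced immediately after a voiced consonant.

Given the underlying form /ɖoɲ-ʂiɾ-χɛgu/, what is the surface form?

The rule targets /ʂ/ (voiceless retroflex fricative), which sits after the trigger /ɲ/ (voiced).
Changing only its voicing to voiced gives [ʐ] — the voiced retroflex fricative.
The same rule applies at the second boundary: /χ/ → [ʁ] next to /ɾ/.

[ɖoɲʐiɾʁɛgu]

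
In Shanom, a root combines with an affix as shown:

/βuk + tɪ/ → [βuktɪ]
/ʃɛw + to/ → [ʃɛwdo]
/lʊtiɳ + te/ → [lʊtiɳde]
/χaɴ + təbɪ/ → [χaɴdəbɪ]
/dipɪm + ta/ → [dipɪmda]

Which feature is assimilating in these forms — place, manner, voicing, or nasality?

voicing

Underlying /t/ is realised as [d] next to /w/; /w/ itself does not change.
/t/ is voiceless while /w/ is voiced; the output [d] is voiced, matching the trigger — so the feature that spreads is voicing.
The same holds elsewhere in the data: /t/ → [d] after /ɳ/ (voiceless → voiced, matching voiced); /t/ → [d] after /ɴ/ (voiceless → voiced, matching voiced); /t/ → [d] after /m/ (voiceless → voiced, matching voiced) — only voicing changes, and always toward the preceding segment.
Nothing changes in [βuktɪ]: there the adjacent consonants already agree in voicing (/t/ and /k/ are both voiceless), so this form is consistent with the same rule.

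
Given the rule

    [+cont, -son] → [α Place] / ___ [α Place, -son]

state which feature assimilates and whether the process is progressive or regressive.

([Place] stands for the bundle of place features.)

regressive place assimilation

The shared variable α links the value of the place features (abbreviated [Place]) on the target to the same value on the neighbouring segment, so place is the feature that assimilates.
Since the environment is written after the underscore, the trigger follows the target; the direction is regressive.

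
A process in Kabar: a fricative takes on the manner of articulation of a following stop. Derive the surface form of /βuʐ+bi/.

The rule targets /ʐ/ (voiced retroflex fricative), which sits before the trigger /b/ (stop).
Changing only its manner to stop gives [ɖ] — the voiced retroflex stop.

[βuɖbi]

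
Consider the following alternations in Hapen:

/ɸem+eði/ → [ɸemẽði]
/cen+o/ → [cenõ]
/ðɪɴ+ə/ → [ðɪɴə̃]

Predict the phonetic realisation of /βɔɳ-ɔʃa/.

The data show progressive nasality assimilation (vowel nasalisation): /e/ → [ẽ] after /m/; /o/ → [õ] after /n/; /ə/ → [ə̃] after /ɴ/ — a vowel is nasalised by an immediately preceding nasal consonant.
The vowel /ɔ/ is adjacent to the preceding nasal /ɳ/, so it acquires [+nasal] and surfaces as [ɔ̃].

[βɔɳɔ̃ʃa]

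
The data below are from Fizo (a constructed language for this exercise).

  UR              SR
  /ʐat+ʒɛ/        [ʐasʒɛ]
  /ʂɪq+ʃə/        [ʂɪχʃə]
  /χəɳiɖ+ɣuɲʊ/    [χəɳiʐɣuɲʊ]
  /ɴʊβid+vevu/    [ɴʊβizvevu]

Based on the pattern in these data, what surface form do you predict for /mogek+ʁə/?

[mogexʁə]

The data show regressive manner assimilation: /t/ → [s] before /ʒ/; /q/ → [χ] before /ʃ/; /ɖ/ → [ʐ] before /ɣ/; /d/ → [z] before /v/. In each pair only manner changes, matching the following consonant, while place and voice stay constant.
The rule targets /k/ (voiceless velar stop), which sits before the trigger /ʁ/ (fricative).
The voiceless velar fricative is [x], so /k/ → [x].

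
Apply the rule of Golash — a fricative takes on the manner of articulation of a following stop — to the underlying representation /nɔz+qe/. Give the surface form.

/z/ is a voiced alveolar fricative. The following trigger /q/ is a stop, so /z/ must become a stop as well.
The voiced alveolar stop is [d], so /z/ → [d].

[nɔdqe]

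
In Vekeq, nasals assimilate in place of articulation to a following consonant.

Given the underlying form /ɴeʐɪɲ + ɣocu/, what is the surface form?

[ɴeʐɪŋɣocu]

The rule targets /ɲ/ (voiced palatal nasal), which sits before the trigger /ɣ/ (velar).
The voiced velar nasal is [ŋ], so /ɲ/ → [ŋ].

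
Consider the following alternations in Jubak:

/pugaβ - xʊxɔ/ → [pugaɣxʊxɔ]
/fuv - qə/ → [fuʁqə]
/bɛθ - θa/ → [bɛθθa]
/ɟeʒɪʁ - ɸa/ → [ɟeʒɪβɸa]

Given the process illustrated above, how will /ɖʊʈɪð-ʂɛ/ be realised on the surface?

[ɖʊʈɪʐʂɛ]

The data show regressive place assimilation: /β/ → [ɣ] before /x/; /v/ → [ʁ] before /q/; /ʁ/ → [β] before /ɸ/. In each pair only place changes, matching the following consonant, while manner and voice stay constant.
No alternation appears in [bɛθθa]: there the adjacent consonants already agree in place (/θ/ and /θ/ are both dental), so this form is consistent with the same rule.
The rule targets /ð/ (voiced dental fricative), which sits before the trigger /ʂ/ (retroflex).
The voiced retroflex fricative is [ʐ], so /ð/ → [ʐ].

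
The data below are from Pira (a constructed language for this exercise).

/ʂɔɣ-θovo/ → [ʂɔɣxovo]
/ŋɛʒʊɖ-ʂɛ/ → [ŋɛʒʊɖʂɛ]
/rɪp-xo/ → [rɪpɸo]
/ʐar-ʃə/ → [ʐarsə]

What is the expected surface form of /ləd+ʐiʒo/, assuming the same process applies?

[lədziʒo]

The data show progressive place assimilation: /θ/ → [x] after /ɣ/; /x/ → [ɸ] after /p/; /ʃ/ → [s] after /r/. In each pair only place changes, matching the preceding consonant, while manner and voice stay constant.
Nothing changes in [ŋɛʒʊɖʂɛ]: there the adjacent consonants already agree in place (/ʂ/ and /ɖ/ are both retroflex), so this form is consistent with the same rule.
/ʐ/ is a voiced retroflex fricative. The preceding trigger /d/ is alveolar, so /ʐ/ must become alveolar as well.
Changing only its place to alveolar gives [z] — the voiced alveolar fricative.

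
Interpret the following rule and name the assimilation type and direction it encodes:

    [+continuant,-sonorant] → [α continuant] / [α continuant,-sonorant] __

progressive manner assimilation

The rule copies [continuant] (continuancy) from the environment onto the target fricatives; since [±continuant] encodes the stop/fricative manner contrast, the assimilating dimension is manner.
The conditioning segment sits to the left of the focus bar, meaning the trigger precedes the segment that changes — progressive assimilation.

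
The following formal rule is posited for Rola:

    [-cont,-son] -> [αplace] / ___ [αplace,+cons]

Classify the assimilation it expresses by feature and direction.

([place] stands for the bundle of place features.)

The shared variable α links the value of the place features (abbreviated [place]) on the target to the same value on the neighbouring segment, so place is the feature that assimilates.
Since the environment is written after the underscore, the trigger follows the target; the direction is regressive.

regressive place assimilation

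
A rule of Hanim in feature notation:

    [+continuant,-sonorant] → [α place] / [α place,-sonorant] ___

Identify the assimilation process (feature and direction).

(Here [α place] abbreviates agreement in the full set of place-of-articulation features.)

The shared variable α links the value of the place features (abbreviated [place]) on the target to the same value on the neighbouring segment, so place is the feature that assimilates.
The conditioning segment sits to the left of the focus bar, meaning the trigger precedes the segment that changes — progressive assimilation.

progressive place assimilation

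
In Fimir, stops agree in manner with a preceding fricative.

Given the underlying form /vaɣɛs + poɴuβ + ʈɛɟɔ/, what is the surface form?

[vaɣɛsɸoɴuβʂɛɟɔ]

The rule targets /p/ (voiceless bilabial stop), which sits after the trigger /s/ (fricative).
Changing only its manner to fricative gives [ɸ] — the voiceless bilabial fricative.
The same rule applies at the second boundary: /ʈ/ → [ʂ] next to /β/.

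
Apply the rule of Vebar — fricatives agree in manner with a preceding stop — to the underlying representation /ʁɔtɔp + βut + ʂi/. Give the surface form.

The rule targets /β/ (voiced bilabial fricative), which sits after the trigger /p/ (stop).
A voiced bilabial stop is [b], so the surface segment is [b].
At the second juncture, /ʂ/ likewise becomes [ʈ] adjacent to /t/.

[ʁɔtɔpbutʈi]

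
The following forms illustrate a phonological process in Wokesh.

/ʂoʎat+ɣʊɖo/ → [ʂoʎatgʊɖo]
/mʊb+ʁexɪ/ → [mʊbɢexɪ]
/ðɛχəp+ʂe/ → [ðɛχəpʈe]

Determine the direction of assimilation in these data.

Comparing underlying and surface forms, /ɣ/ → [g] is the alternation; the neighbouring /t/ is constant.
The change fricative → stop matches the manner of the preceding /t/, identifying this as manner assimilation.
The same holds elsewhere in the data: /ʁ/ → [ɢ] after /b/ (fricative → stop, matching a stop); /ʂ/ → [ʈ] after /p/ (fricative → stop, matching a stop) — only manner changes, and always toward the preceding segment.
Since the segment that changes follows the conditioning segment, the assimilation is progressive.

progressive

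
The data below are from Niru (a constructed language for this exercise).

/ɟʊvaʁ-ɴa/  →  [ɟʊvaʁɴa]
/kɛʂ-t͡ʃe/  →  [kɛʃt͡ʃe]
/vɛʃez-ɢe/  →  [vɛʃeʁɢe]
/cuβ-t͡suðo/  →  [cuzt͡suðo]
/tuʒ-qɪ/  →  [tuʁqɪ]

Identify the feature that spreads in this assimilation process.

Underlying /ʂ/ is realised as [ʃ] next to /t͡ʃ/; /t͡ʃ/ itself does not change.
The change retroflex → postalveolar matches the place of the following /t͡ʃ/, identifying this as place assimilation.
The other alternating forms pattern the same way: /z/ → [ʁ] before /ɢ/ (alveolar → uvular, matching uvular); /β/ → [z] before /t͡s/ (bilabial → alveolar, matching alveolar); /ʒ/ → [ʁ] before /q/ (postalveolar → uvular, matching uvular) — only place changes, and always toward the following segment.
Nothing changes in [ɟʊvaʁɴa]: there the adjacent consonants already agree in place (/ʁ/ and /ɴ/ are both uvular), so this form is consistent with the same rule.

place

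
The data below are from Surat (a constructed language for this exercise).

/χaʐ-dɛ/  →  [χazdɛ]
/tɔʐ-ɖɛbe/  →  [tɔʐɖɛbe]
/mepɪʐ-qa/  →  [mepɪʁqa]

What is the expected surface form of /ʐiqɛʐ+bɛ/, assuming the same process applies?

[ʐiqɛβbɛ]

The data show regressive place assimilation: /ʐ/ → [z] before /d/; /ʐ/ → [ʁ] before /q/. In each pair only place changes, matching the following consonant, while manner and voice stay constant.
No alternation appears in [tɔʐɖɛbe]: there the adjacent consonants already agree in place (/ʐ/ and /ɖ/ are both retroflex), so this form is consistent with the same rule.
The rule targets /ʐ/ (voiced retroflex fricative), which sits before the trigger /b/ (bilabial).
Changing only its place to bilabial gives [β] — the voiced bilabial fricative.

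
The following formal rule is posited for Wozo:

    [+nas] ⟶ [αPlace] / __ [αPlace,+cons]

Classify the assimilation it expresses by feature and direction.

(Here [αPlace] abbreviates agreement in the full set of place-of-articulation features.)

The rule copies the place features (abbreviated [Place]) from the environment onto the target, so the assimilating feature is place.
Since the environment is written after the underscore, the trigger follows the target; the direction is regressive.

regressive place assimilation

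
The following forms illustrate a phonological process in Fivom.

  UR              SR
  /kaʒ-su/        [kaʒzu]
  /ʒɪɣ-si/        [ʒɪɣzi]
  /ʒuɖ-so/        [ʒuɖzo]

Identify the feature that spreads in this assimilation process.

voicing

Underlying /s/ is realised as [z] next to /ʒ/; /ʒ/ itself does not change.
/s/ is voiceless while /ʒ/ is voiced; the output [z] is voiced, matching the trigger — so the feature that spreads is voicing.
The same holds elsewhere in the data: /s/ → [z] after /ɣ/ (voiceless → voiced, matching voiced); /s/ → [z] after /ɖ/ (voiceless → voiced, matching voiced) — only voicing changes, and always toward the preceding segment.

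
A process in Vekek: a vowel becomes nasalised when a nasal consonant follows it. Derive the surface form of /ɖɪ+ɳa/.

The vowel /ɪ/ is adjacent to the following nasal /ɳ/, so it acquires [+nasal] and surfaces as [ɪ̃].

[ɖɪ̃ɳa]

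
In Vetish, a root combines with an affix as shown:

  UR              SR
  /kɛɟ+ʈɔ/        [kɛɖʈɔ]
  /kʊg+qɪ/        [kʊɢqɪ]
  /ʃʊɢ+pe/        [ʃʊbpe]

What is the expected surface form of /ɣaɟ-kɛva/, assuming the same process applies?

[ɣagkɛva]

The data show regressive place assimilation: /ɟ/ → [ɖ] before /ʈ/; /g/ → [ɢ] before /q/; /ɢ/ → [b] before /p/. In each pair only place changes, matching the following consonant, while manner and voice stay constant.
/ɟ/ is a voiced palatal stop. The following trigger /k/ is velar, so /ɟ/ must become velar as well.
A voiced velar stop is [g], so the surface segment is [g].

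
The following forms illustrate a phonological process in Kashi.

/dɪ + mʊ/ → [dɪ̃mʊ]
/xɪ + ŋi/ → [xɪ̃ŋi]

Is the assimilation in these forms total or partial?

partial assimilation

The vowel /ɪ/ surfaces as nasalised [ɪ̃] next to the following nasal /m/ — it has acquired the [+nasal] feature of its neighbour.
The other form shows the same pattern: /ɪ/ → [ɪ̃] before /ŋ/ — each time a vowel is nasalised next to a following nasal.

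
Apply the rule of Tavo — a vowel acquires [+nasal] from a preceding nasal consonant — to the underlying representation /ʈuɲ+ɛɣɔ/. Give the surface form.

[ʈuɲɛ̃ɣɔ]

/ɛ/ sits next to the nasal /ɲ/ and is therefore nasalised to [ɛ̃].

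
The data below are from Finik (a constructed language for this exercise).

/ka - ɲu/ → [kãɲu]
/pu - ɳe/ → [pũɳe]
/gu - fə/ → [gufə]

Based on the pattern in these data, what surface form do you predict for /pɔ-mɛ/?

The data show regressive nasality assimilation (vowel nasalisation): /a/ → [ã] before /ɲ/; /u/ → [ũ] before /ɳ/ — a vowel is nasalised by an immediately following nasal consonant.
No change occurs in [gufə] because the vowel at the boundary is adjacent to an oral consonant, not a nasal (/u/ next to /f/).
/ɔ/ sits next to the nasal /m/ and is therefore nasalised to [ɔ̃].

[pɔ̃mɛ]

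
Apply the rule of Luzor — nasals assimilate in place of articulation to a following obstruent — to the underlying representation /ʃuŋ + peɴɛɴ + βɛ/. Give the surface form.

/ŋ/ is a voiced velar nasal. The following trigger /p/ is bilabial, so /ŋ/ must become bilabial as well.
The voiced bilabial nasal is [m], so /ŋ/ → [m].
At the second juncture, /ɴ/ likewise becomes [m] adjacent to /β/.

[ʃumpeɴɛmβɛ]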